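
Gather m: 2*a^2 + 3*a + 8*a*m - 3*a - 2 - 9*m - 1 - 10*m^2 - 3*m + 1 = 2*a^2 - 10*m^2 + m*(8*a - 12) - 2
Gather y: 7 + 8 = 15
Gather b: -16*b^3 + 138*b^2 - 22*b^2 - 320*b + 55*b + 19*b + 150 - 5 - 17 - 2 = -16*b^3 + 116*b^2 - 246*b + 126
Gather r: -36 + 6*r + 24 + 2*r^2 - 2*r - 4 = 2*r^2 + 4*r - 16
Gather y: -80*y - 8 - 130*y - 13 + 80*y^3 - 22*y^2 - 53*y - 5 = 80*y^3 - 22*y^2 - 263*y - 26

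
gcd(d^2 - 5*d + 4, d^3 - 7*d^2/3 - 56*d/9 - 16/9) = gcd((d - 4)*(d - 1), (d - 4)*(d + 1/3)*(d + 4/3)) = d - 4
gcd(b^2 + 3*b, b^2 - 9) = b + 3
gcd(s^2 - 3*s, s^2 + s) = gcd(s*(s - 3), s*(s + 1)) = s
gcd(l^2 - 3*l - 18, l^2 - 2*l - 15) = l + 3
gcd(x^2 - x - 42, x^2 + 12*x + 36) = x + 6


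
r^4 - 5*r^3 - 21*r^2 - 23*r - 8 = (r - 8)*(r + 1)^3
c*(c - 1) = c^2 - c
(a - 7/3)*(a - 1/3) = a^2 - 8*a/3 + 7/9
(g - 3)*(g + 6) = g^2 + 3*g - 18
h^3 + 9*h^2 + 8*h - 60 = (h - 2)*(h + 5)*(h + 6)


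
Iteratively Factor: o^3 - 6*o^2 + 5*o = (o)*(o^2 - 6*o + 5) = o*(o - 1)*(o - 5)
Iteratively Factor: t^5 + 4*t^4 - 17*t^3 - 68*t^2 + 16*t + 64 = (t - 1)*(t^4 + 5*t^3 - 12*t^2 - 80*t - 64) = (t - 1)*(t + 4)*(t^3 + t^2 - 16*t - 16) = (t - 1)*(t + 1)*(t + 4)*(t^2 - 16) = (t - 4)*(t - 1)*(t + 1)*(t + 4)*(t + 4)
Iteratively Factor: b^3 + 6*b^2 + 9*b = (b)*(b^2 + 6*b + 9) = b*(b + 3)*(b + 3)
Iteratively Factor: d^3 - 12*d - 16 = (d - 4)*(d^2 + 4*d + 4) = (d - 4)*(d + 2)*(d + 2)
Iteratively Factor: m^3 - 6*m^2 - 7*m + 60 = (m + 3)*(m^2 - 9*m + 20) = (m - 5)*(m + 3)*(m - 4)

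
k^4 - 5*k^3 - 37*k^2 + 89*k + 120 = (k - 8)*(k - 3)*(k + 1)*(k + 5)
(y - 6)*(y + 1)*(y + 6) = y^3 + y^2 - 36*y - 36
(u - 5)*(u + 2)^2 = u^3 - u^2 - 16*u - 20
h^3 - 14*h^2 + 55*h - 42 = (h - 7)*(h - 6)*(h - 1)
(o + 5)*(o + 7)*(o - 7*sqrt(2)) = o^3 - 7*sqrt(2)*o^2 + 12*o^2 - 84*sqrt(2)*o + 35*o - 245*sqrt(2)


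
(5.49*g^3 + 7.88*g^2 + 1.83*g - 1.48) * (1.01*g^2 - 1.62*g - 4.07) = 5.5449*g^5 - 0.935*g^4 - 33.2616*g^3 - 36.531*g^2 - 5.0505*g + 6.0236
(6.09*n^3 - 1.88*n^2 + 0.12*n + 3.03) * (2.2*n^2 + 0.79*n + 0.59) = 13.398*n^5 + 0.6751*n^4 + 2.3719*n^3 + 5.6516*n^2 + 2.4645*n + 1.7877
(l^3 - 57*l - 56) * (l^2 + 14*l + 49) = l^5 + 14*l^4 - 8*l^3 - 854*l^2 - 3577*l - 2744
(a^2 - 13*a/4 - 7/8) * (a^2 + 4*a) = a^4 + 3*a^3/4 - 111*a^2/8 - 7*a/2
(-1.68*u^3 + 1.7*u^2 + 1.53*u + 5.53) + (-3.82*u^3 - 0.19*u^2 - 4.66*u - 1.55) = -5.5*u^3 + 1.51*u^2 - 3.13*u + 3.98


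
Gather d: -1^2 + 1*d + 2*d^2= 2*d^2 + d - 1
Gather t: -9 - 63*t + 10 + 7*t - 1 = -56*t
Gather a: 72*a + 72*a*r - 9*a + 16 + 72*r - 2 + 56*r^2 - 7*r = a*(72*r + 63) + 56*r^2 + 65*r + 14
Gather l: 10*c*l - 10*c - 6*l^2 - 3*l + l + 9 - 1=-10*c - 6*l^2 + l*(10*c - 2) + 8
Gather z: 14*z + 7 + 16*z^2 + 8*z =16*z^2 + 22*z + 7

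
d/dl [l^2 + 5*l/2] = 2*l + 5/2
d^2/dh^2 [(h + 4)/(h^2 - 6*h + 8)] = 2*((2 - 3*h)*(h^2 - 6*h + 8) + 4*(h - 3)^2*(h + 4))/(h^2 - 6*h + 8)^3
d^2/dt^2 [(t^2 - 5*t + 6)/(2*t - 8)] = 2/(t^3 - 12*t^2 + 48*t - 64)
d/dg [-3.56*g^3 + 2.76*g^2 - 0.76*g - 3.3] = -10.68*g^2 + 5.52*g - 0.76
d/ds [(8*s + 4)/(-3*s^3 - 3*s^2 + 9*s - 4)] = 4*(12*s^3 + 15*s^2 + 6*s - 17)/(9*s^6 + 18*s^5 - 45*s^4 - 30*s^3 + 105*s^2 - 72*s + 16)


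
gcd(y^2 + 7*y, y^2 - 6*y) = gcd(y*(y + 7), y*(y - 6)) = y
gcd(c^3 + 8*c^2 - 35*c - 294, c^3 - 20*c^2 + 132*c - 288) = c - 6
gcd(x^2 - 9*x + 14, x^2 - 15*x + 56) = x - 7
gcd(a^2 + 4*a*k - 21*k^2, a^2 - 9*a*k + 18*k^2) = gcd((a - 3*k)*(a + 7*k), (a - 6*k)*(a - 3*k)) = a - 3*k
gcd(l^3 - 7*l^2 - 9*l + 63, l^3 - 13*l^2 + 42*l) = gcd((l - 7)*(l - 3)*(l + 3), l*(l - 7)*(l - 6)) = l - 7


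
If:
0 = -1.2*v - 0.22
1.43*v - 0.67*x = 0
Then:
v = -0.18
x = -0.39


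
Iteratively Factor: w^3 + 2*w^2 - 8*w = (w)*(w^2 + 2*w - 8) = w*(w + 4)*(w - 2)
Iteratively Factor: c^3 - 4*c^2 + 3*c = (c - 1)*(c^2 - 3*c) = c*(c - 1)*(c - 3)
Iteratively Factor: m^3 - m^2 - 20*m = (m + 4)*(m^2 - 5*m) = m*(m + 4)*(m - 5)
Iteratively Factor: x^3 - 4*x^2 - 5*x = (x)*(x^2 - 4*x - 5) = x*(x - 5)*(x + 1)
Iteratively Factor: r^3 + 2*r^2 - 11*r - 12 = (r + 1)*(r^2 + r - 12) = (r + 1)*(r + 4)*(r - 3)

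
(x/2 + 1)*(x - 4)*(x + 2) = x^3/2 - 6*x - 8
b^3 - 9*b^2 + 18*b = b*(b - 6)*(b - 3)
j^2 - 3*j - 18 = (j - 6)*(j + 3)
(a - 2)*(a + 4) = a^2 + 2*a - 8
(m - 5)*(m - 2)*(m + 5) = m^3 - 2*m^2 - 25*m + 50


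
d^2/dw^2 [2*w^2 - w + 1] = 4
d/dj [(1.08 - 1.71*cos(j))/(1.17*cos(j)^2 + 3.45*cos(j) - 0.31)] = (-2.0007*cos(j)^2 + 2.5272*cos(j) + 3.1959)*sin(j)/(1.3689*cos(j)^4 + 8.073*cos(j)^3 + 11.1771*cos(j)^2 - 2.139*cos(j) + 0.0961)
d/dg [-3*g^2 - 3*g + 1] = -6*g - 3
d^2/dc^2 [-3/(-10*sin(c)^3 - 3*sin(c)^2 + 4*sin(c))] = 6*(-450*sin(c)^3 - 165*sin(c)^2 + 622*sin(c) + 258 - 101/sin(c) - 36/sin(c)^2 + 16/sin(c)^3)/((2*sin(c) - 1)^3*(5*sin(c) + 4)^3)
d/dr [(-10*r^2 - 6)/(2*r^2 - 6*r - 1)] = 4*(15*r^2 + 11*r - 9)/(4*r^4 - 24*r^3 + 32*r^2 + 12*r + 1)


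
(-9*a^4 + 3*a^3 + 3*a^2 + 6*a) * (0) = 0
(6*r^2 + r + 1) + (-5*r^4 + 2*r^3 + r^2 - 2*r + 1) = -5*r^4 + 2*r^3 + 7*r^2 - r + 2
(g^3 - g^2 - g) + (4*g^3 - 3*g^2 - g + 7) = 5*g^3 - 4*g^2 - 2*g + 7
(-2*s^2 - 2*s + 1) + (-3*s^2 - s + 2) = -5*s^2 - 3*s + 3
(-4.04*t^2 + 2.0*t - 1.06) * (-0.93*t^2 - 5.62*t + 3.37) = 3.7572*t^4 + 20.8448*t^3 - 23.869*t^2 + 12.6972*t - 3.5722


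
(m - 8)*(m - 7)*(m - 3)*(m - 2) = m^4 - 20*m^3 + 137*m^2 - 370*m + 336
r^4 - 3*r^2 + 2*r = r*(r - 1)^2*(r + 2)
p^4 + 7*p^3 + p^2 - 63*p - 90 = (p - 3)*(p + 2)*(p + 3)*(p + 5)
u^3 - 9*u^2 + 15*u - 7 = (u - 7)*(u - 1)^2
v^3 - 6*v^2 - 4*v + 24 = (v - 6)*(v - 2)*(v + 2)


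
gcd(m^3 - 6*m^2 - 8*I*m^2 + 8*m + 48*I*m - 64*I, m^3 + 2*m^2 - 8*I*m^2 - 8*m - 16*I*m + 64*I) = m^2 + m*(-2 - 8*I) + 16*I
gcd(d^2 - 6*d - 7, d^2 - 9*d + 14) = d - 7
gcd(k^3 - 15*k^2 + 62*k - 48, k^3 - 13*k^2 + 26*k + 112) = k - 8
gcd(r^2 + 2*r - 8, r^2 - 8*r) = 1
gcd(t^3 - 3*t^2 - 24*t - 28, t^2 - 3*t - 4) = 1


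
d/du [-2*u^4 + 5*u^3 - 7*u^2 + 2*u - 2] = -8*u^3 + 15*u^2 - 14*u + 2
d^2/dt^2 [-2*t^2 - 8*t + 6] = -4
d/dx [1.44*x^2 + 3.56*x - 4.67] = 2.88*x + 3.56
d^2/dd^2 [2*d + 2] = 0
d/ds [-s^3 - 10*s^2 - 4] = s*(-3*s - 20)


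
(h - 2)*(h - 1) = h^2 - 3*h + 2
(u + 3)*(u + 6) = u^2 + 9*u + 18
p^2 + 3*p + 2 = (p + 1)*(p + 2)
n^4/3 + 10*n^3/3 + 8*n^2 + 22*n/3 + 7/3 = (n/3 + 1/3)*(n + 1)^2*(n + 7)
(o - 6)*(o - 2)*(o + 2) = o^3 - 6*o^2 - 4*o + 24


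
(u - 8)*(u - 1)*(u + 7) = u^3 - 2*u^2 - 55*u + 56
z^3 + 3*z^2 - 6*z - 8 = (z - 2)*(z + 1)*(z + 4)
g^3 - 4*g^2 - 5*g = g*(g - 5)*(g + 1)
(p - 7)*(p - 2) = p^2 - 9*p + 14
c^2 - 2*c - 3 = (c - 3)*(c + 1)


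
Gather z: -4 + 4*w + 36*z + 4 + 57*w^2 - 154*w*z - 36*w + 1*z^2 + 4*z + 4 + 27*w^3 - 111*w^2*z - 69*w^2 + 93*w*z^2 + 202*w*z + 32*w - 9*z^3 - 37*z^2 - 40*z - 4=27*w^3 - 12*w^2 - 9*z^3 + z^2*(93*w - 36) + z*(-111*w^2 + 48*w)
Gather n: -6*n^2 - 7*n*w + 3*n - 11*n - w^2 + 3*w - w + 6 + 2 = -6*n^2 + n*(-7*w - 8) - w^2 + 2*w + 8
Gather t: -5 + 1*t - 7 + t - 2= 2*t - 14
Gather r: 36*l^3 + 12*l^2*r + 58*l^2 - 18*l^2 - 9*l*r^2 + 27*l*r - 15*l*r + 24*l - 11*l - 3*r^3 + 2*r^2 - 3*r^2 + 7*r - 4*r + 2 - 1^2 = 36*l^3 + 40*l^2 + 13*l - 3*r^3 + r^2*(-9*l - 1) + r*(12*l^2 + 12*l + 3) + 1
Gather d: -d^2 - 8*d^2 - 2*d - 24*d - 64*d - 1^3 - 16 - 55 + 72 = -9*d^2 - 90*d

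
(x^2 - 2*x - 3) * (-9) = -9*x^2 + 18*x + 27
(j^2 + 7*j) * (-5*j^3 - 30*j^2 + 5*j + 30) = -5*j^5 - 65*j^4 - 205*j^3 + 65*j^2 + 210*j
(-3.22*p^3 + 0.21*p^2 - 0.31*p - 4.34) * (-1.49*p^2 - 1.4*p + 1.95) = 4.7978*p^5 + 4.1951*p^4 - 6.1111*p^3 + 7.3101*p^2 + 5.4715*p - 8.463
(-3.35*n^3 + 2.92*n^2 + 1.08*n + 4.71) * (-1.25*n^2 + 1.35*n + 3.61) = 4.1875*n^5 - 8.1725*n^4 - 9.5015*n^3 + 6.1117*n^2 + 10.2573*n + 17.0031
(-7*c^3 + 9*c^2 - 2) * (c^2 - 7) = -7*c^5 + 9*c^4 + 49*c^3 - 65*c^2 + 14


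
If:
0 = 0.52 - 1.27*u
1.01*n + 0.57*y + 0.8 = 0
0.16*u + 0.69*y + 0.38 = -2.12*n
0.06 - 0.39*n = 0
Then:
No Solution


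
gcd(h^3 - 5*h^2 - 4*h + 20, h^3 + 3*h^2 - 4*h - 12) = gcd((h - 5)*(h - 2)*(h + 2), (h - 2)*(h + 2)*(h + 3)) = h^2 - 4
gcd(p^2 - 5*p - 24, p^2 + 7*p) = 1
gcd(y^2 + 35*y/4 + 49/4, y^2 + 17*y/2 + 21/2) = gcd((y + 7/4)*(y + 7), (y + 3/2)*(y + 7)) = y + 7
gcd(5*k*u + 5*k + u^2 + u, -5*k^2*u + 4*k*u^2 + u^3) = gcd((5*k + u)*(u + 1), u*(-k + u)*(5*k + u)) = 5*k + u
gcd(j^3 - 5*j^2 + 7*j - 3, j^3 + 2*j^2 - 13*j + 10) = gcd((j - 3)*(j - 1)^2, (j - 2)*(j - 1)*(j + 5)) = j - 1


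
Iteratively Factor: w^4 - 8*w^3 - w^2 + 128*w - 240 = (w - 3)*(w^3 - 5*w^2 - 16*w + 80) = (w - 3)*(w + 4)*(w^2 - 9*w + 20) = (w - 5)*(w - 3)*(w + 4)*(w - 4)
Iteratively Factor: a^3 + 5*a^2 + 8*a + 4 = (a + 1)*(a^2 + 4*a + 4) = (a + 1)*(a + 2)*(a + 2)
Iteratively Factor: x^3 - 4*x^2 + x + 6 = (x + 1)*(x^2 - 5*x + 6) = (x - 2)*(x + 1)*(x - 3)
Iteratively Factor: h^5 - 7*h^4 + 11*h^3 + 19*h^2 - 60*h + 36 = (h - 3)*(h^4 - 4*h^3 - h^2 + 16*h - 12) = (h - 3)*(h - 1)*(h^3 - 3*h^2 - 4*h + 12) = (h - 3)*(h - 2)*(h - 1)*(h^2 - h - 6) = (h - 3)^2*(h - 2)*(h - 1)*(h + 2)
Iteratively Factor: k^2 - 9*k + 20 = (k - 4)*(k - 5)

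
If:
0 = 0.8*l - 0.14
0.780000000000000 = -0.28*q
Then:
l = 0.18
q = -2.79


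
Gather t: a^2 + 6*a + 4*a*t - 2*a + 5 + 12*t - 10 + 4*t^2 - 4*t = a^2 + 4*a + 4*t^2 + t*(4*a + 8) - 5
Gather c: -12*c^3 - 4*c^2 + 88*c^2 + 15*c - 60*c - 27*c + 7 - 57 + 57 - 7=-12*c^3 + 84*c^2 - 72*c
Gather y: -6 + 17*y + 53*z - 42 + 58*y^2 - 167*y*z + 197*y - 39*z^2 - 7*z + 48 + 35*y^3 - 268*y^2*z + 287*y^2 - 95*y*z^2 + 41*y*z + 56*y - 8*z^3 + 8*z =35*y^3 + y^2*(345 - 268*z) + y*(-95*z^2 - 126*z + 270) - 8*z^3 - 39*z^2 + 54*z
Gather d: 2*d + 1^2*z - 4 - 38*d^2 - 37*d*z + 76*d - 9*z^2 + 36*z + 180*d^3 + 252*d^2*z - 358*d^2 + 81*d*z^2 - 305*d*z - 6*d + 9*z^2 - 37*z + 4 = 180*d^3 + d^2*(252*z - 396) + d*(81*z^2 - 342*z + 72)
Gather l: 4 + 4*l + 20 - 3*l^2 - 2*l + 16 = -3*l^2 + 2*l + 40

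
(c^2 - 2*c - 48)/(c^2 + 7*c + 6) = (c - 8)/(c + 1)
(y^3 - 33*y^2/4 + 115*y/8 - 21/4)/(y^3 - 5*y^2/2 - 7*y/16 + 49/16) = 2*(2*y^2 - 13*y + 6)/(4*y^2 - 3*y - 7)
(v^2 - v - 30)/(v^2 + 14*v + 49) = (v^2 - v - 30)/(v^2 + 14*v + 49)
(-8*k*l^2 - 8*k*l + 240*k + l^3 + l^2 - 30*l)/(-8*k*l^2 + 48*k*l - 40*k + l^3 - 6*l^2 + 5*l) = (l + 6)/(l - 1)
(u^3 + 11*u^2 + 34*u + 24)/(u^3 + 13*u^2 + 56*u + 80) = (u^2 + 7*u + 6)/(u^2 + 9*u + 20)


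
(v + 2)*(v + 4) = v^2 + 6*v + 8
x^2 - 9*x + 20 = (x - 5)*(x - 4)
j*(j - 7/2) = j^2 - 7*j/2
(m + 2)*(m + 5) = m^2 + 7*m + 10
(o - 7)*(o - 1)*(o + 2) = o^3 - 6*o^2 - 9*o + 14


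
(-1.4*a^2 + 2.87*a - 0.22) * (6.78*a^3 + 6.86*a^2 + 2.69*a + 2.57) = -9.492*a^5 + 9.8546*a^4 + 14.4306*a^3 + 2.6131*a^2 + 6.7841*a - 0.5654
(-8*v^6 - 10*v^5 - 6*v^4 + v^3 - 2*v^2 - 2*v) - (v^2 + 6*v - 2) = -8*v^6 - 10*v^5 - 6*v^4 + v^3 - 3*v^2 - 8*v + 2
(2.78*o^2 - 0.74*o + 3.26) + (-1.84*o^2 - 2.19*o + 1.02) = 0.94*o^2 - 2.93*o + 4.28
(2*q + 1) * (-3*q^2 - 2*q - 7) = -6*q^3 - 7*q^2 - 16*q - 7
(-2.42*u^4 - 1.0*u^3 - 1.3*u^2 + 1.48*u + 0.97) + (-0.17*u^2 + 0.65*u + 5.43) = -2.42*u^4 - 1.0*u^3 - 1.47*u^2 + 2.13*u + 6.4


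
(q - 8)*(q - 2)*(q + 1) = q^3 - 9*q^2 + 6*q + 16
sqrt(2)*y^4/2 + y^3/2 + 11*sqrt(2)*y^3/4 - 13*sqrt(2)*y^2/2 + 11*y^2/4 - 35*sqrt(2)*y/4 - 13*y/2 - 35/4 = (y - 5/2)*(y + 7)*(y + sqrt(2)/2)*(sqrt(2)*y/2 + sqrt(2)/2)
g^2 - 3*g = g*(g - 3)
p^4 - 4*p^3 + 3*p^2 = p^2*(p - 3)*(p - 1)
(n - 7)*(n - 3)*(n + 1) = n^3 - 9*n^2 + 11*n + 21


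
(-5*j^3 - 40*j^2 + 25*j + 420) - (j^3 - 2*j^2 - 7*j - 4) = -6*j^3 - 38*j^2 + 32*j + 424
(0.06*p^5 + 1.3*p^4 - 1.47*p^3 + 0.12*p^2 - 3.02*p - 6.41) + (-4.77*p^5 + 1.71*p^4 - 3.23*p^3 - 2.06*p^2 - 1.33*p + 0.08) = -4.71*p^5 + 3.01*p^4 - 4.7*p^3 - 1.94*p^2 - 4.35*p - 6.33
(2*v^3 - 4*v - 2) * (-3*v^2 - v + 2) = -6*v^5 - 2*v^4 + 16*v^3 + 10*v^2 - 6*v - 4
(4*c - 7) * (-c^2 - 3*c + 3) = -4*c^3 - 5*c^2 + 33*c - 21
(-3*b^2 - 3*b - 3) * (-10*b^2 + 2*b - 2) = 30*b^4 + 24*b^3 + 30*b^2 + 6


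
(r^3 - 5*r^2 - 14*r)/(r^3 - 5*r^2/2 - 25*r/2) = 2*(-r^2 + 5*r + 14)/(-2*r^2 + 5*r + 25)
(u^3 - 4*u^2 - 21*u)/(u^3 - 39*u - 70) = u*(u + 3)/(u^2 + 7*u + 10)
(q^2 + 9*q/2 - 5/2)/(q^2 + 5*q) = (q - 1/2)/q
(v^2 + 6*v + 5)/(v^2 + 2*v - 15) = (v + 1)/(v - 3)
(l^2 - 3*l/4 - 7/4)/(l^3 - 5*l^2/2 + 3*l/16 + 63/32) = 8*(l + 1)/(8*l^2 - 6*l - 9)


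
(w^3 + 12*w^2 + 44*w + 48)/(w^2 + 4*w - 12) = (w^2 + 6*w + 8)/(w - 2)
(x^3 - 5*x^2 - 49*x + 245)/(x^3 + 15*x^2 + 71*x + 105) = (x^2 - 12*x + 35)/(x^2 + 8*x + 15)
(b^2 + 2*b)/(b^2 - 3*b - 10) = b/(b - 5)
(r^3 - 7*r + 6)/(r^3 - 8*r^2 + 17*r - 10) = (r + 3)/(r - 5)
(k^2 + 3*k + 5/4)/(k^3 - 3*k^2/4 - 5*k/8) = 2*(2*k + 5)/(k*(4*k - 5))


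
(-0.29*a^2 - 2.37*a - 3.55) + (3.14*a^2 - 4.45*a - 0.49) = 2.85*a^2 - 6.82*a - 4.04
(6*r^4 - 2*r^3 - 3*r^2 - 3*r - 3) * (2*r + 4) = 12*r^5 + 20*r^4 - 14*r^3 - 18*r^2 - 18*r - 12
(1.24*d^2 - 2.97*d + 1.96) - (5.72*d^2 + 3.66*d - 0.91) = -4.48*d^2 - 6.63*d + 2.87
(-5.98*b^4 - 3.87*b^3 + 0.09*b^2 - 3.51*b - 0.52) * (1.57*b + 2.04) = -9.3886*b^5 - 18.2751*b^4 - 7.7535*b^3 - 5.3271*b^2 - 7.9768*b - 1.0608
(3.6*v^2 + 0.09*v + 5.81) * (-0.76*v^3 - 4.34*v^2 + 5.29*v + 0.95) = -2.736*v^5 - 15.6924*v^4 + 14.2378*v^3 - 21.3193*v^2 + 30.8204*v + 5.5195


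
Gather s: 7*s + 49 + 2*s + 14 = 9*s + 63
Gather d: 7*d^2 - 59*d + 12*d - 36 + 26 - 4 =7*d^2 - 47*d - 14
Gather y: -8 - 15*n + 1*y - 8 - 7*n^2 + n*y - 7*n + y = -7*n^2 - 22*n + y*(n + 2) - 16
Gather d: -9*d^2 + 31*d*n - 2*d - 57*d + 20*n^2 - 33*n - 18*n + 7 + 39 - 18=-9*d^2 + d*(31*n - 59) + 20*n^2 - 51*n + 28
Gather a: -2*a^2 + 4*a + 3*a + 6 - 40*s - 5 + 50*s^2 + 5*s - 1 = -2*a^2 + 7*a + 50*s^2 - 35*s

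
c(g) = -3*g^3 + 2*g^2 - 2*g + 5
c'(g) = -9*g^2 + 4*g - 2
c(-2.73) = 86.41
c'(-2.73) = -80.00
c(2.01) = -15.30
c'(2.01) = -30.32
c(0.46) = 4.21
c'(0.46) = -2.06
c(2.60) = -39.41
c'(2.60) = -52.44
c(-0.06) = 5.13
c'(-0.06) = -2.27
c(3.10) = -71.35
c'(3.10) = -76.09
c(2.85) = -53.90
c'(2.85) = -63.70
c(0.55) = 4.01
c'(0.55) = -2.52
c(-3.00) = 110.00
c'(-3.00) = -95.00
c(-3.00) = 110.00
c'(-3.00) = -95.00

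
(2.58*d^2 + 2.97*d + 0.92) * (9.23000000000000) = 23.8134*d^2 + 27.4131*d + 8.4916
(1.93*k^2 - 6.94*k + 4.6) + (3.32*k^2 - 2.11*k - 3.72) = 5.25*k^2 - 9.05*k + 0.879999999999999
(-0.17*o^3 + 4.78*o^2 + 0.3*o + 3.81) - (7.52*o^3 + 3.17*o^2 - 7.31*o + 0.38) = -7.69*o^3 + 1.61*o^2 + 7.61*o + 3.43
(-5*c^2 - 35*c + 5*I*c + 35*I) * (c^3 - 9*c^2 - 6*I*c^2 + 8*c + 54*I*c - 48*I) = -5*c^5 + 10*c^4 + 35*I*c^4 + 305*c^3 - 70*I*c^3 - 340*c^2 - 1925*I*c^2 - 1650*c + 1960*I*c + 1680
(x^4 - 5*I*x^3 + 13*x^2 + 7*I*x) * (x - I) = x^5 - 6*I*x^4 + 8*x^3 - 6*I*x^2 + 7*x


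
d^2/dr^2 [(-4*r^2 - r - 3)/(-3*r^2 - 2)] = 2*(9*r^3 + 9*r^2 - 18*r - 2)/(27*r^6 + 54*r^4 + 36*r^2 + 8)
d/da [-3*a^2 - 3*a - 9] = -6*a - 3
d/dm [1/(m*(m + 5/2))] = 2*(-4*m - 5)/(m^2*(4*m^2 + 20*m + 25))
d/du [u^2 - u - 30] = 2*u - 1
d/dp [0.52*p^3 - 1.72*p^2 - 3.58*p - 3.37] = 1.56*p^2 - 3.44*p - 3.58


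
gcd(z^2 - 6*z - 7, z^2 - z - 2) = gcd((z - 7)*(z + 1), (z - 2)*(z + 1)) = z + 1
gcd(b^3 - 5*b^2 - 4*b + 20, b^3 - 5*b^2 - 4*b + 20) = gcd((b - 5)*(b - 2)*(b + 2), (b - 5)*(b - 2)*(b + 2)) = b^3 - 5*b^2 - 4*b + 20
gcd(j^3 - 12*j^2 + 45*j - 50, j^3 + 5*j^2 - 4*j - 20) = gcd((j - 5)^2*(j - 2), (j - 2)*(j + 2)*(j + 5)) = j - 2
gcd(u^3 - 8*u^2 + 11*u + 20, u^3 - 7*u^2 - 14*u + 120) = u - 5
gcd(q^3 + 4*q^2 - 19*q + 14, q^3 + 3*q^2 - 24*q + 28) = q^2 + 5*q - 14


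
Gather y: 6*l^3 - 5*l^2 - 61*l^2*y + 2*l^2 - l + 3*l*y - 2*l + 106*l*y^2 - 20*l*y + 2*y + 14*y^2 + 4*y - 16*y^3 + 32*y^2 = 6*l^3 - 3*l^2 - 3*l - 16*y^3 + y^2*(106*l + 46) + y*(-61*l^2 - 17*l + 6)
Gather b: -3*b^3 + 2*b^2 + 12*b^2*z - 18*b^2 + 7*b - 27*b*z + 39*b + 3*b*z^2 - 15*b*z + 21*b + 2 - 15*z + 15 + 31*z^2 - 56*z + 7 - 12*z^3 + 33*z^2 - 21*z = -3*b^3 + b^2*(12*z - 16) + b*(3*z^2 - 42*z + 67) - 12*z^3 + 64*z^2 - 92*z + 24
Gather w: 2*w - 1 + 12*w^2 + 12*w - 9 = 12*w^2 + 14*w - 10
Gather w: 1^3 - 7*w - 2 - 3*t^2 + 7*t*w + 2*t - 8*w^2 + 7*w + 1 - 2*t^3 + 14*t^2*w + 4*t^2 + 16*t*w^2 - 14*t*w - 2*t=-2*t^3 + t^2 + w^2*(16*t - 8) + w*(14*t^2 - 7*t)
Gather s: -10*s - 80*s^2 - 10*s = -80*s^2 - 20*s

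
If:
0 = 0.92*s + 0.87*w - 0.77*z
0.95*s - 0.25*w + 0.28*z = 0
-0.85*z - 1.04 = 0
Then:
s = 0.06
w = -1.15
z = -1.22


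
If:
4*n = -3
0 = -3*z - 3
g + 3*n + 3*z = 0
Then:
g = 21/4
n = -3/4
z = -1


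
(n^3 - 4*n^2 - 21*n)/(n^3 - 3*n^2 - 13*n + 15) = n*(n - 7)/(n^2 - 6*n + 5)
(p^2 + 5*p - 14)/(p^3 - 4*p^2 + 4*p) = (p + 7)/(p*(p - 2))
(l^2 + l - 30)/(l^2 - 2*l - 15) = (l + 6)/(l + 3)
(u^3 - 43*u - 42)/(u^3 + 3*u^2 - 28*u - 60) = (u^2 - 6*u - 7)/(u^2 - 3*u - 10)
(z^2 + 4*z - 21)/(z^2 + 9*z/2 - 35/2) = 2*(z - 3)/(2*z - 5)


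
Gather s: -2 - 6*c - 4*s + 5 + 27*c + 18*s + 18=21*c + 14*s + 21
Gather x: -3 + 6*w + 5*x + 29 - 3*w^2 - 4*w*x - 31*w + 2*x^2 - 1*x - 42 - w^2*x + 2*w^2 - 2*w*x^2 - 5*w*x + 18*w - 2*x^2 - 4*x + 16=-w^2 - 2*w*x^2 - 7*w + x*(-w^2 - 9*w)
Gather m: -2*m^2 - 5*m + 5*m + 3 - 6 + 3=-2*m^2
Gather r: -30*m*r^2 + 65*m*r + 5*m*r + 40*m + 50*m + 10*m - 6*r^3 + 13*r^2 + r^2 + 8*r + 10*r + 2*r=100*m - 6*r^3 + r^2*(14 - 30*m) + r*(70*m + 20)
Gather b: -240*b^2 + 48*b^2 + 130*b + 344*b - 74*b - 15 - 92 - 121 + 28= -192*b^2 + 400*b - 200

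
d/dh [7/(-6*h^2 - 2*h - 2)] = 7*(6*h + 1)/(2*(3*h^2 + h + 1)^2)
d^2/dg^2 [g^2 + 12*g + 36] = 2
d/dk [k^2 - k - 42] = 2*k - 1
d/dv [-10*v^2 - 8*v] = -20*v - 8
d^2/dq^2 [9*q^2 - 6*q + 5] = 18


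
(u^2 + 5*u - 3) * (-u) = -u^3 - 5*u^2 + 3*u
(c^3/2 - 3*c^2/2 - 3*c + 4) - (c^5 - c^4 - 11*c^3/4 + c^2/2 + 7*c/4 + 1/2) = -c^5 + c^4 + 13*c^3/4 - 2*c^2 - 19*c/4 + 7/2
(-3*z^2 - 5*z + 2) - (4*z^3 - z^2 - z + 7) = -4*z^3 - 2*z^2 - 4*z - 5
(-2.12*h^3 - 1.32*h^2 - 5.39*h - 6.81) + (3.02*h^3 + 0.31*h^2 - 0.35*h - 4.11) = 0.9*h^3 - 1.01*h^2 - 5.74*h - 10.92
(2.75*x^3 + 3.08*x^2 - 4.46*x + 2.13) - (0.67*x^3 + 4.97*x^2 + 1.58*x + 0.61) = 2.08*x^3 - 1.89*x^2 - 6.04*x + 1.52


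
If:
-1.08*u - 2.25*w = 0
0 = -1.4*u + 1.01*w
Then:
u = 0.00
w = 0.00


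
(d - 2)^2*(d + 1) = d^3 - 3*d^2 + 4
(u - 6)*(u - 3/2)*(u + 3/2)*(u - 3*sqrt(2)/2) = u^4 - 6*u^3 - 3*sqrt(2)*u^3/2 - 9*u^2/4 + 9*sqrt(2)*u^2 + 27*sqrt(2)*u/8 + 27*u/2 - 81*sqrt(2)/4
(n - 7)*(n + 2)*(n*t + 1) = n^3*t - 5*n^2*t + n^2 - 14*n*t - 5*n - 14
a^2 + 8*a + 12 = (a + 2)*(a + 6)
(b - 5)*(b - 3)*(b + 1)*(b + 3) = b^4 - 4*b^3 - 14*b^2 + 36*b + 45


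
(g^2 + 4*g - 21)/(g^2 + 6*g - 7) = (g - 3)/(g - 1)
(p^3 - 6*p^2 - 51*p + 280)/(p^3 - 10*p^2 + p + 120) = (p + 7)/(p + 3)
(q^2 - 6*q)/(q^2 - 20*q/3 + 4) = 3*q/(3*q - 2)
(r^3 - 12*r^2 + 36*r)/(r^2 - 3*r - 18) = r*(r - 6)/(r + 3)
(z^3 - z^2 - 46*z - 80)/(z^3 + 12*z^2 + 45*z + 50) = (z - 8)/(z + 5)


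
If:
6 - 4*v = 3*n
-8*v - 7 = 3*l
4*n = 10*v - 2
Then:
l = -281/69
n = 26/23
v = 15/23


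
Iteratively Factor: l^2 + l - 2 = (l - 1)*(l + 2)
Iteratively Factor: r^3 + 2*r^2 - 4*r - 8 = (r + 2)*(r^2 - 4) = (r - 2)*(r + 2)*(r + 2)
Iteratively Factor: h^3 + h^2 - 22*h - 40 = (h + 4)*(h^2 - 3*h - 10) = (h - 5)*(h + 4)*(h + 2)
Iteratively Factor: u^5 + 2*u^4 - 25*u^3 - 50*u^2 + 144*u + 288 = (u - 3)*(u^4 + 5*u^3 - 10*u^2 - 80*u - 96) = (u - 3)*(u + 2)*(u^3 + 3*u^2 - 16*u - 48) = (u - 3)*(u + 2)*(u + 3)*(u^2 - 16) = (u - 3)*(u + 2)*(u + 3)*(u + 4)*(u - 4)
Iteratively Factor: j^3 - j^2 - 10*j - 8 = (j - 4)*(j^2 + 3*j + 2) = (j - 4)*(j + 1)*(j + 2)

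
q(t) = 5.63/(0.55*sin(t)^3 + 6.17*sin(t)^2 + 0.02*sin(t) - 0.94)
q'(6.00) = 78.75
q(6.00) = -11.83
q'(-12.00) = -38.91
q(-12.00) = 6.04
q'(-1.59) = -0.05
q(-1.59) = 1.21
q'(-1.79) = -0.66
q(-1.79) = 1.28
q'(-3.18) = 3.23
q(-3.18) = -6.05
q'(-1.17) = 1.48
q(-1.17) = 1.46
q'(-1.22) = 1.21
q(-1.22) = 1.40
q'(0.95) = -3.06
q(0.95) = 1.63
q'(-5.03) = -0.89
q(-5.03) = 1.10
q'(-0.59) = 39.70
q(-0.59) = 6.52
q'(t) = 5.63*(-1.65*sin(t)^2*cos(t) - 12.34*sin(t)*cos(t) - 0.02*cos(t))/(0.55*sin(t)^3 + 6.17*sin(t)^2 + 0.02*sin(t) - 0.94)^2 = (-69.4742*sin(t) + 4.64475*cos(2*t) - 4.75735)*cos(t)/(0.55*sin(t)^3 + 6.17*sin(t)^2 + 0.02*sin(t) - 0.94)^2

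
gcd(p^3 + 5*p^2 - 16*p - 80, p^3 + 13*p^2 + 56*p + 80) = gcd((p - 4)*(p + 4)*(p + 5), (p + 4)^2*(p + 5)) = p^2 + 9*p + 20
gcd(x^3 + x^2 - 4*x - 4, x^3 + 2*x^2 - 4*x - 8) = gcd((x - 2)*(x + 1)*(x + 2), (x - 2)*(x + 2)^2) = x^2 - 4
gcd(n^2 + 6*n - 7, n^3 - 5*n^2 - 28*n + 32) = n - 1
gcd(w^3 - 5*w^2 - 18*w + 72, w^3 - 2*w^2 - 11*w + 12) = 1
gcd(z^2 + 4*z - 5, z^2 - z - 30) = z + 5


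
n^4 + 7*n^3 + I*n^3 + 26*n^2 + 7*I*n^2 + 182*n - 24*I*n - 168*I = (n + 7)*(n - 4*I)*(n - I)*(n + 6*I)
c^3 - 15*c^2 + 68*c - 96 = (c - 8)*(c - 4)*(c - 3)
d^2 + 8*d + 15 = (d + 3)*(d + 5)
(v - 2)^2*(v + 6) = v^3 + 2*v^2 - 20*v + 24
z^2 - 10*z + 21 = (z - 7)*(z - 3)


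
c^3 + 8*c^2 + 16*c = c*(c + 4)^2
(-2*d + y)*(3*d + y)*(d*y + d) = -6*d^3*y - 6*d^3 + d^2*y^2 + d^2*y + d*y^3 + d*y^2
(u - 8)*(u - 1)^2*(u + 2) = u^4 - 8*u^3 - 3*u^2 + 26*u - 16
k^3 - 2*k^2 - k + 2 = (k - 2)*(k - 1)*(k + 1)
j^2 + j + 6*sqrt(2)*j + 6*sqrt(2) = (j + 1)*(j + 6*sqrt(2))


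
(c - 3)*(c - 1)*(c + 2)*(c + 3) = c^4 + c^3 - 11*c^2 - 9*c + 18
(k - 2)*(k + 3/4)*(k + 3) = k^3 + 7*k^2/4 - 21*k/4 - 9/2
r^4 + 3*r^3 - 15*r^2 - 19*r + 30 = (r - 3)*(r - 1)*(r + 2)*(r + 5)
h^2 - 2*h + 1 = (h - 1)^2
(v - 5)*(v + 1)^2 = v^3 - 3*v^2 - 9*v - 5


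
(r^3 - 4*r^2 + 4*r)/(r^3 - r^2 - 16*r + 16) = r*(r^2 - 4*r + 4)/(r^3 - r^2 - 16*r + 16)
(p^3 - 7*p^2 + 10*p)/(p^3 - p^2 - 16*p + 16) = p*(p^2 - 7*p + 10)/(p^3 - p^2 - 16*p + 16)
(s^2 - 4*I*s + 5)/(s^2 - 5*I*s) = (s + I)/s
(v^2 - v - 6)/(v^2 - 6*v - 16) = (v - 3)/(v - 8)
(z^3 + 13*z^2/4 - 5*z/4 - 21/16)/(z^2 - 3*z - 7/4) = (8*z^2 + 22*z - 21)/(4*(2*z - 7))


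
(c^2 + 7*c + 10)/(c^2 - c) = (c^2 + 7*c + 10)/(c*(c - 1))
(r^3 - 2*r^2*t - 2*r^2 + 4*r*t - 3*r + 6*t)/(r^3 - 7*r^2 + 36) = (r^2 - 2*r*t + r - 2*t)/(r^2 - 4*r - 12)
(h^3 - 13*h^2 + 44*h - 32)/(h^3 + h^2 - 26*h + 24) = (h - 8)/(h + 6)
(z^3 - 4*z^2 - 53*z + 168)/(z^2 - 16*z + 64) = (z^2 + 4*z - 21)/(z - 8)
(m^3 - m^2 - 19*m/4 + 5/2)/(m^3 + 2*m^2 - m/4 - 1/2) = (2*m - 5)/(2*m + 1)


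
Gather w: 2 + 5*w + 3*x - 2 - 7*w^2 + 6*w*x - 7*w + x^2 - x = -7*w^2 + w*(6*x - 2) + x^2 + 2*x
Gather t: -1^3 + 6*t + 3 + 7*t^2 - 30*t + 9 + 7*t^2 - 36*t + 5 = 14*t^2 - 60*t + 16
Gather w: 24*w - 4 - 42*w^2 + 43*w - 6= -42*w^2 + 67*w - 10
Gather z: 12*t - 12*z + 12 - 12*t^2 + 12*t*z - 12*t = -12*t^2 + z*(12*t - 12) + 12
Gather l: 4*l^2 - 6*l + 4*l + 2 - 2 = 4*l^2 - 2*l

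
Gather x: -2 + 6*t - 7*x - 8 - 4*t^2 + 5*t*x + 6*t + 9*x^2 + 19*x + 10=-4*t^2 + 12*t + 9*x^2 + x*(5*t + 12)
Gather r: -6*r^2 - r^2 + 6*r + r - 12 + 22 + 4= -7*r^2 + 7*r + 14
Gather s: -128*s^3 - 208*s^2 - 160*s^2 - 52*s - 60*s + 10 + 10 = -128*s^3 - 368*s^2 - 112*s + 20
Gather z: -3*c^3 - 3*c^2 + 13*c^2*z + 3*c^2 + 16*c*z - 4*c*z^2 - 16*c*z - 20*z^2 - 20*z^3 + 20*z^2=-3*c^3 + 13*c^2*z - 4*c*z^2 - 20*z^3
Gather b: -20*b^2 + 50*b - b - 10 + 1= -20*b^2 + 49*b - 9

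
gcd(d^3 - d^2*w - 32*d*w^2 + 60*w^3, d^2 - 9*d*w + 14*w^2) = -d + 2*w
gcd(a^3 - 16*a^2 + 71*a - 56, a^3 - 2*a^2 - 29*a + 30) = a - 1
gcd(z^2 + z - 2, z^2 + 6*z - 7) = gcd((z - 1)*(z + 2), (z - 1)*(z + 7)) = z - 1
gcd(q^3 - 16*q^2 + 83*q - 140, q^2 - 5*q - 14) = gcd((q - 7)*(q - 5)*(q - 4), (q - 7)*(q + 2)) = q - 7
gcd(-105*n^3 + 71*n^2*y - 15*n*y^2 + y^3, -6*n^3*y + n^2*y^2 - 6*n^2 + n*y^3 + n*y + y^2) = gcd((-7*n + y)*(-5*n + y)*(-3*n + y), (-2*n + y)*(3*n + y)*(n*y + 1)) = 1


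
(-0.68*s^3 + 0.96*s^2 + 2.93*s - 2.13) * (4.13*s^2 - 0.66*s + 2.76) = -2.8084*s^5 + 4.4136*s^4 + 9.5905*s^3 - 8.0811*s^2 + 9.4926*s - 5.8788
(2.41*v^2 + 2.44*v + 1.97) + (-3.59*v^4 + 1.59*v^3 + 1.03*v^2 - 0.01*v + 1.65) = -3.59*v^4 + 1.59*v^3 + 3.44*v^2 + 2.43*v + 3.62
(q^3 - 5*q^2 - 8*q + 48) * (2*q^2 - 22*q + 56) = 2*q^5 - 32*q^4 + 150*q^3 - 8*q^2 - 1504*q + 2688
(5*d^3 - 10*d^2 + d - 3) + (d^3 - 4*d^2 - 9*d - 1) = 6*d^3 - 14*d^2 - 8*d - 4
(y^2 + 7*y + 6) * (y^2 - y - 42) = y^4 + 6*y^3 - 43*y^2 - 300*y - 252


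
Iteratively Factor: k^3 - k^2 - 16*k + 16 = (k + 4)*(k^2 - 5*k + 4) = (k - 4)*(k + 4)*(k - 1)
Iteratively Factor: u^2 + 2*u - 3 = (u - 1)*(u + 3)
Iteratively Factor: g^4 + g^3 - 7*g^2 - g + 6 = (g + 1)*(g^3 - 7*g + 6) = (g - 2)*(g + 1)*(g^2 + 2*g - 3) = (g - 2)*(g + 1)*(g + 3)*(g - 1)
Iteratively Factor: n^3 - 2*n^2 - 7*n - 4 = (n - 4)*(n^2 + 2*n + 1) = (n - 4)*(n + 1)*(n + 1)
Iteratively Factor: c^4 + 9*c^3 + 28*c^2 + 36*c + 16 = (c + 2)*(c^3 + 7*c^2 + 14*c + 8) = (c + 2)^2*(c^2 + 5*c + 4) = (c + 2)^2*(c + 4)*(c + 1)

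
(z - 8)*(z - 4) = z^2 - 12*z + 32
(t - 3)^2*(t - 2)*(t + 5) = t^4 - 3*t^3 - 19*t^2 + 87*t - 90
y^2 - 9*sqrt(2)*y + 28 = (y - 7*sqrt(2))*(y - 2*sqrt(2))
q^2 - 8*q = q*(q - 8)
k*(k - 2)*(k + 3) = k^3 + k^2 - 6*k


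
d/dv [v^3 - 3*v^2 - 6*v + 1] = 3*v^2 - 6*v - 6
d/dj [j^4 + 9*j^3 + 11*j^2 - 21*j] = 4*j^3 + 27*j^2 + 22*j - 21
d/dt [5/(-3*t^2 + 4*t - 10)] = 10*(3*t - 2)/(3*t^2 - 4*t + 10)^2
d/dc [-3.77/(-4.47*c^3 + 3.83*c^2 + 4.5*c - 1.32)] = (-50.5557*c^2 + 28.8782*c + 16.965)/(4.47*c^3 - 3.83*c^2 - 4.5*c + 1.32)^2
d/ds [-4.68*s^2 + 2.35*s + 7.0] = 2.35 - 9.36*s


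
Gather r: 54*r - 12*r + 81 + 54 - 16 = 42*r + 119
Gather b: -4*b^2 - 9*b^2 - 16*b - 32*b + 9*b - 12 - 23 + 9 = -13*b^2 - 39*b - 26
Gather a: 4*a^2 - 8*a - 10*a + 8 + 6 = 4*a^2 - 18*a + 14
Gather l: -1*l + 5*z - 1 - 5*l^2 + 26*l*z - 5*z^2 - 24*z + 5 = -5*l^2 + l*(26*z - 1) - 5*z^2 - 19*z + 4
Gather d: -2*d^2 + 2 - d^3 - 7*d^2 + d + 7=-d^3 - 9*d^2 + d + 9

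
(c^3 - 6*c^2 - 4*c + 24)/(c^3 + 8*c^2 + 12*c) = (c^2 - 8*c + 12)/(c*(c + 6))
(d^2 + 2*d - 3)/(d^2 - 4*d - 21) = (d - 1)/(d - 7)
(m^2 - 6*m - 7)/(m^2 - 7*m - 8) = (m - 7)/(m - 8)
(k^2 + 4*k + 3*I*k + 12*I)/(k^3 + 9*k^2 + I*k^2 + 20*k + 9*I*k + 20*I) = (k + 3*I)/(k^2 + k*(5 + I) + 5*I)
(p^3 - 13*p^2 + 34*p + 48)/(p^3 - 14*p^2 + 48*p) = (p + 1)/p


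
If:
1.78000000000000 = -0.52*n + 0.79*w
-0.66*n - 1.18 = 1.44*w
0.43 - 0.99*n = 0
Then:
No Solution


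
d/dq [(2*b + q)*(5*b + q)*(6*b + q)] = 52*b^2 + 26*b*q + 3*q^2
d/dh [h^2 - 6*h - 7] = 2*h - 6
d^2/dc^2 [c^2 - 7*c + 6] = 2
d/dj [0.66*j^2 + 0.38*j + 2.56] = 1.32*j + 0.38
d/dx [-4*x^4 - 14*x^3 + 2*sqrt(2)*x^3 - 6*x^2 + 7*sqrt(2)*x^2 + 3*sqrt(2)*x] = -16*x^3 - 42*x^2 + 6*sqrt(2)*x^2 - 12*x + 14*sqrt(2)*x + 3*sqrt(2)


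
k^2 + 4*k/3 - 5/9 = (k - 1/3)*(k + 5/3)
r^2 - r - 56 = (r - 8)*(r + 7)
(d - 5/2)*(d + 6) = d^2 + 7*d/2 - 15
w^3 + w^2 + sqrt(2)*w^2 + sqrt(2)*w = w*(w + 1)*(w + sqrt(2))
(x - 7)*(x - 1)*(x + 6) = x^3 - 2*x^2 - 41*x + 42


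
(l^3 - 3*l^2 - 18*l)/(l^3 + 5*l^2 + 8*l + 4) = l*(l^2 - 3*l - 18)/(l^3 + 5*l^2 + 8*l + 4)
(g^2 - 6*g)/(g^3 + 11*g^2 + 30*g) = (g - 6)/(g^2 + 11*g + 30)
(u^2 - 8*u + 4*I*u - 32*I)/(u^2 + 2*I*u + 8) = (u - 8)/(u - 2*I)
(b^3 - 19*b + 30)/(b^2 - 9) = (b^2 + 3*b - 10)/(b + 3)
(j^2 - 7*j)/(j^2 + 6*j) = (j - 7)/(j + 6)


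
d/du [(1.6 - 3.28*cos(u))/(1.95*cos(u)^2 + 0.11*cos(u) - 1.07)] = (-6.396*cos(u)^2 + 6.24*cos(u) - 3.3336)*sin(u)/(3.8025*cos(u)^4 + 0.429*cos(u)^3 - 4.1609*cos(u)^2 - 0.2354*cos(u) + 1.1449)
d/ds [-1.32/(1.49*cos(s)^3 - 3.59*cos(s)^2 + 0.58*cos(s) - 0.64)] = (-5.9004*cos(s)^2 + 9.4776*cos(s) - 0.7656)*sin(s)/(1.49*cos(s)^3 - 3.59*cos(s)^2 + 0.58*cos(s) - 0.64)^2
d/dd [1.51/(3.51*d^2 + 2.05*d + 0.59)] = (-10.6002*d - 3.0955)/(3.51*d^2 + 2.05*d + 0.59)^2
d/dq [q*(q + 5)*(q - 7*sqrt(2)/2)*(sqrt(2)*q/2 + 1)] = 2*sqrt(2)*q^3 - 15*q^2/2 + 15*sqrt(2)*q^2/2 - 25*q - 7*sqrt(2)*q - 35*sqrt(2)/2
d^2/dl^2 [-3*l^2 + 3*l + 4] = -6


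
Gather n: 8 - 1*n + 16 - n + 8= 32 - 2*n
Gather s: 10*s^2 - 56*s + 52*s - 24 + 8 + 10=10*s^2 - 4*s - 6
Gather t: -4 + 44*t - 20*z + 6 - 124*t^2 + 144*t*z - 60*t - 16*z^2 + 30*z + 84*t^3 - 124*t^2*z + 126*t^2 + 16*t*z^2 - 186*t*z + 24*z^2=84*t^3 + t^2*(2 - 124*z) + t*(16*z^2 - 42*z - 16) + 8*z^2 + 10*z + 2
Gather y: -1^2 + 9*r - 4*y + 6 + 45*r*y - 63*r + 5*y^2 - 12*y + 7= -54*r + 5*y^2 + y*(45*r - 16) + 12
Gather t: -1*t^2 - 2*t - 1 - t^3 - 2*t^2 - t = -t^3 - 3*t^2 - 3*t - 1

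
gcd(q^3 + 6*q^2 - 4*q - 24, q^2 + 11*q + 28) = 1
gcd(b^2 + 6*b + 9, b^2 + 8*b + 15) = b + 3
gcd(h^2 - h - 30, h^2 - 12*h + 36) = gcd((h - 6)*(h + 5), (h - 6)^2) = h - 6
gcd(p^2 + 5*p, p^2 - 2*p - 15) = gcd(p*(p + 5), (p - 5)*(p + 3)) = 1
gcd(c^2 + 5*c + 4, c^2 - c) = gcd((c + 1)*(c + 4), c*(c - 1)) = 1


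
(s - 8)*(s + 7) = s^2 - s - 56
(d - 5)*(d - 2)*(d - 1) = d^3 - 8*d^2 + 17*d - 10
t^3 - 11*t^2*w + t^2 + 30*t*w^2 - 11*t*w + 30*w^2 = (t + 1)*(t - 6*w)*(t - 5*w)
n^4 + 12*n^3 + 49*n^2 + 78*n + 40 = (n + 1)*(n + 2)*(n + 4)*(n + 5)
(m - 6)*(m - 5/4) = m^2 - 29*m/4 + 15/2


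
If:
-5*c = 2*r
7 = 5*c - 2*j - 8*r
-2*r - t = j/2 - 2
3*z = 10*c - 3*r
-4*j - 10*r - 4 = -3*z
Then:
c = 4/3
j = 79/6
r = -10/3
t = 25/12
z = 70/9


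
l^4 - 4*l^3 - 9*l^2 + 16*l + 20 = (l - 5)*(l - 2)*(l + 1)*(l + 2)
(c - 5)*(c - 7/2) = c^2 - 17*c/2 + 35/2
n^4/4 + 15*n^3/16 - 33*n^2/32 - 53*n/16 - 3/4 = (n/4 + 1)*(n - 2)*(n + 1/4)*(n + 3/2)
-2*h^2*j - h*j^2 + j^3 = j*(-2*h + j)*(h + j)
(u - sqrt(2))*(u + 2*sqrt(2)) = u^2 + sqrt(2)*u - 4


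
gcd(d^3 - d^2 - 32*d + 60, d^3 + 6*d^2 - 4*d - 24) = d^2 + 4*d - 12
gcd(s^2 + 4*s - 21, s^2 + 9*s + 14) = s + 7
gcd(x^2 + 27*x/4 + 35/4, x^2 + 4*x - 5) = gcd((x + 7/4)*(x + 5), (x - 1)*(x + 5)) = x + 5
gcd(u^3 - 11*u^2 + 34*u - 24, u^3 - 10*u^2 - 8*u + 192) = u - 6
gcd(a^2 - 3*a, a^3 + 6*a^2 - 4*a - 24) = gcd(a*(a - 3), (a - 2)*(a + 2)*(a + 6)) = 1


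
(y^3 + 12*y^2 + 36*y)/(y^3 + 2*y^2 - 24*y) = (y + 6)/(y - 4)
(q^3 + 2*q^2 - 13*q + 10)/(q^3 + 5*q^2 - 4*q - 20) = (q - 1)/(q + 2)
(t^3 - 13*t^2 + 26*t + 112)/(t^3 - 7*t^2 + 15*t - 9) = (t^3 - 13*t^2 + 26*t + 112)/(t^3 - 7*t^2 + 15*t - 9)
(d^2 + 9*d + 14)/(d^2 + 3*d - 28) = (d + 2)/(d - 4)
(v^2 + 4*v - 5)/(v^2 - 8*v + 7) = (v + 5)/(v - 7)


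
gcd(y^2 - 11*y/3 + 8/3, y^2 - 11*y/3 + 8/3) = y^2 - 11*y/3 + 8/3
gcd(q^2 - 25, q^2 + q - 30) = q - 5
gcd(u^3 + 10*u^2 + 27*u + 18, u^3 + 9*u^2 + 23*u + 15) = u^2 + 4*u + 3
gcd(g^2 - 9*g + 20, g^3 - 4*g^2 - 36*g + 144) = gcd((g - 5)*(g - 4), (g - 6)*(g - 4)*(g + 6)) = g - 4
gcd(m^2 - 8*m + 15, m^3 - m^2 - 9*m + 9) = m - 3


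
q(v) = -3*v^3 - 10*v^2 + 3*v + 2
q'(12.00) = -1533.00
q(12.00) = -6586.00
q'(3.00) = -138.00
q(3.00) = -160.00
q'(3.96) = -217.33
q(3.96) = -329.23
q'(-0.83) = 13.40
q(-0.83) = -5.66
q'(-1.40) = 13.36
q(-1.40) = -13.57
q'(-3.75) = -48.56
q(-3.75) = 8.33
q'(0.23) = -2.08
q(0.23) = 2.12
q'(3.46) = -173.94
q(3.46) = -231.60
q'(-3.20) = -25.16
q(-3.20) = -11.70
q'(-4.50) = -89.25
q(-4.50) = 59.38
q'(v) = -9*v^2 - 20*v + 3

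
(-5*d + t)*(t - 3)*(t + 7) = -5*d*t^2 - 20*d*t + 105*d + t^3 + 4*t^2 - 21*t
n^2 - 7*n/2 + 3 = (n - 2)*(n - 3/2)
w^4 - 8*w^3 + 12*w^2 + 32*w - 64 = (w - 4)^2*(w - 2)*(w + 2)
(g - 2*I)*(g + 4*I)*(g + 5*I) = g^3 + 7*I*g^2 - 2*g + 40*I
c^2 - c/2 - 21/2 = (c - 7/2)*(c + 3)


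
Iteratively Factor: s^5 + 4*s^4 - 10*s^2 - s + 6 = (s - 1)*(s^4 + 5*s^3 + 5*s^2 - 5*s - 6) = (s - 1)*(s + 3)*(s^3 + 2*s^2 - s - 2) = (s - 1)*(s + 1)*(s + 3)*(s^2 + s - 2) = (s - 1)^2*(s + 1)*(s + 3)*(s + 2)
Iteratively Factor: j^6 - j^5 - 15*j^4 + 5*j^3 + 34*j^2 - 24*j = (j + 3)*(j^5 - 4*j^4 - 3*j^3 + 14*j^2 - 8*j) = (j - 1)*(j + 3)*(j^4 - 3*j^3 - 6*j^2 + 8*j) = j*(j - 1)*(j + 3)*(j^3 - 3*j^2 - 6*j + 8) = j*(j - 1)*(j + 2)*(j + 3)*(j^2 - 5*j + 4) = j*(j - 4)*(j - 1)*(j + 2)*(j + 3)*(j - 1)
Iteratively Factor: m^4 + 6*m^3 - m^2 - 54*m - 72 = (m + 2)*(m^3 + 4*m^2 - 9*m - 36) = (m + 2)*(m + 4)*(m^2 - 9) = (m - 3)*(m + 2)*(m + 4)*(m + 3)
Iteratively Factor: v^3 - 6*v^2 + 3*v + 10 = (v - 2)*(v^2 - 4*v - 5) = (v - 5)*(v - 2)*(v + 1)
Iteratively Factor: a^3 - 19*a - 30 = (a + 3)*(a^2 - 3*a - 10) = (a + 2)*(a + 3)*(a - 5)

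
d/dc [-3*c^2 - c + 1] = -6*c - 1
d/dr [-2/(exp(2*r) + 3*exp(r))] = 2*(2*exp(r) + 3)*exp(-r)/(exp(r) + 3)^2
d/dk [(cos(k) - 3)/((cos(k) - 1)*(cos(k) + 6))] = (cos(k)^2 - 6*cos(k) - 9)*sin(k)/((cos(k) - 1)^2*(cos(k) + 6)^2)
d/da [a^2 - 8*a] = 2*a - 8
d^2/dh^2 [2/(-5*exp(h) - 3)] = (30 - 50*exp(h))*exp(h)/(5*exp(h) + 3)^3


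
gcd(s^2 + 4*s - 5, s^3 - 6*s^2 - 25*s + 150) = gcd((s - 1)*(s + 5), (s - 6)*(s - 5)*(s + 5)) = s + 5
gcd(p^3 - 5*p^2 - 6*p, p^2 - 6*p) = p^2 - 6*p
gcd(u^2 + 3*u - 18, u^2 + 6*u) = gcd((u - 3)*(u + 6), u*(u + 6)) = u + 6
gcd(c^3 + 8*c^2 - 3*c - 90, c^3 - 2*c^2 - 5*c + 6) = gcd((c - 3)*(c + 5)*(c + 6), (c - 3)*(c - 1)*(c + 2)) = c - 3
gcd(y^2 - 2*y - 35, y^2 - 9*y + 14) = y - 7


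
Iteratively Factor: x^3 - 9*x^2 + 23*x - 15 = (x - 1)*(x^2 - 8*x + 15) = (x - 5)*(x - 1)*(x - 3)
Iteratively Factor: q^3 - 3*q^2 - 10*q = (q + 2)*(q^2 - 5*q) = (q - 5)*(q + 2)*(q)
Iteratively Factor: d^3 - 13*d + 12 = (d + 4)*(d^2 - 4*d + 3) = (d - 1)*(d + 4)*(d - 3)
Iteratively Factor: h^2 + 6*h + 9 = (h + 3)*(h + 3)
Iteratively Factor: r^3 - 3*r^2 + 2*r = (r - 1)*(r^2 - 2*r) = r*(r - 1)*(r - 2)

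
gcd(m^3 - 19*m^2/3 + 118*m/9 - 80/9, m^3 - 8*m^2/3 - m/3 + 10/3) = m^2 - 11*m/3 + 10/3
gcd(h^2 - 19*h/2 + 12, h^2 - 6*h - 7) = 1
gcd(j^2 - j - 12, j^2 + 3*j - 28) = j - 4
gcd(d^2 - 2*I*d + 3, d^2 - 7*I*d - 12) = d - 3*I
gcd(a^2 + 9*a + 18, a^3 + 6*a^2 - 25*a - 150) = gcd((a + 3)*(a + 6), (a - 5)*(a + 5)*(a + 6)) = a + 6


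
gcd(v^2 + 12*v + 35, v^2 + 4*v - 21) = v + 7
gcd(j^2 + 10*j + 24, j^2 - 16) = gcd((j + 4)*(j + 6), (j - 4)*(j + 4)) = j + 4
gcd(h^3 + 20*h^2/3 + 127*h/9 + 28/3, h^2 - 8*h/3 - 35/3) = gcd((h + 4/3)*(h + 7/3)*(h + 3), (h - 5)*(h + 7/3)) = h + 7/3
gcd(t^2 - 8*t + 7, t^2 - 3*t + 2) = t - 1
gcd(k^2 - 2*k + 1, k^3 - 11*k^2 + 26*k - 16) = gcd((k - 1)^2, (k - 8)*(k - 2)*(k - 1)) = k - 1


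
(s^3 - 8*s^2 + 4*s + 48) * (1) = s^3 - 8*s^2 + 4*s + 48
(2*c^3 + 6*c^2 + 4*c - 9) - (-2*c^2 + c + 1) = 2*c^3 + 8*c^2 + 3*c - 10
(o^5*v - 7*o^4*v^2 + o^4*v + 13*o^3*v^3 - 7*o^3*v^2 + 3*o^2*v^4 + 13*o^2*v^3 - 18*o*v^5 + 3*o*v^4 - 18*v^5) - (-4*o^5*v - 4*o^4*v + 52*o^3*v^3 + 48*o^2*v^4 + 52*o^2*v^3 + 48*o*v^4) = 5*o^5*v - 7*o^4*v^2 + 5*o^4*v - 39*o^3*v^3 - 7*o^3*v^2 - 45*o^2*v^4 - 39*o^2*v^3 - 18*o*v^5 - 45*o*v^4 - 18*v^5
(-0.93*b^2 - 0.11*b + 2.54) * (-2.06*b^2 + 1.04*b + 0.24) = 1.9158*b^4 - 0.7406*b^3 - 5.57*b^2 + 2.6152*b + 0.6096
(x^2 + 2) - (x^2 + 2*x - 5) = 7 - 2*x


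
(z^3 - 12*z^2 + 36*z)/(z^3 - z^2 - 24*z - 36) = z*(z - 6)/(z^2 + 5*z + 6)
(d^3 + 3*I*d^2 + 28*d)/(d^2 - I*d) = (d^2 + 3*I*d + 28)/(d - I)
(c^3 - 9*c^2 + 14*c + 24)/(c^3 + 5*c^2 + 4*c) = (c^2 - 10*c + 24)/(c*(c + 4))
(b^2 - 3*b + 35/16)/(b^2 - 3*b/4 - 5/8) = (4*b - 7)/(2*(2*b + 1))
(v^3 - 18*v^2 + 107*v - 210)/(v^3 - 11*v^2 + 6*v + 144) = (v^2 - 12*v + 35)/(v^2 - 5*v - 24)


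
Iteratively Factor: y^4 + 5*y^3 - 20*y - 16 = (y + 4)*(y^3 + y^2 - 4*y - 4) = (y - 2)*(y + 4)*(y^2 + 3*y + 2) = (y - 2)*(y + 2)*(y + 4)*(y + 1)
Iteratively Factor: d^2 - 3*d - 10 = (d - 5)*(d + 2)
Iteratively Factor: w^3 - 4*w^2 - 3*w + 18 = (w - 3)*(w^2 - w - 6) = (w - 3)*(w + 2)*(w - 3)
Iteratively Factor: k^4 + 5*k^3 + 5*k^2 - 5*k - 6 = (k + 3)*(k^3 + 2*k^2 - k - 2) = (k + 1)*(k + 3)*(k^2 + k - 2) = (k + 1)*(k + 2)*(k + 3)*(k - 1)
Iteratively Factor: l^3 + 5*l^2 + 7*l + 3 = (l + 1)*(l^2 + 4*l + 3) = (l + 1)*(l + 3)*(l + 1)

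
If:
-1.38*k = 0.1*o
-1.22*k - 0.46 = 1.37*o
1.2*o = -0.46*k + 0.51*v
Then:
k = 0.03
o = -0.36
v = -0.82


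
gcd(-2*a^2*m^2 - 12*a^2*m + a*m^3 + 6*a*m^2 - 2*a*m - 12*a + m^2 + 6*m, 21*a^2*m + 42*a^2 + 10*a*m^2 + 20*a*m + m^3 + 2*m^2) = 1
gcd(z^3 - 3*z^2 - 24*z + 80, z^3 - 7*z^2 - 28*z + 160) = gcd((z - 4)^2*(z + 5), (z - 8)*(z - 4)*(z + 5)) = z^2 + z - 20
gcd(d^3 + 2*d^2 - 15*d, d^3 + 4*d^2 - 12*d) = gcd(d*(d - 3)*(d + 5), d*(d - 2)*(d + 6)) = d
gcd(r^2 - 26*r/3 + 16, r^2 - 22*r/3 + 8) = r - 6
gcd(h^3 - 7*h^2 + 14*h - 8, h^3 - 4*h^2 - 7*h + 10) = h - 1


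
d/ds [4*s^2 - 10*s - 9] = 8*s - 10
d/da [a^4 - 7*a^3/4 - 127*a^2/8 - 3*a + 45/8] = 4*a^3 - 21*a^2/4 - 127*a/4 - 3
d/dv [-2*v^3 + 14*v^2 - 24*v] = -6*v^2 + 28*v - 24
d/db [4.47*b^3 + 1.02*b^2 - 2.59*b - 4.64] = 13.41*b^2 + 2.04*b - 2.59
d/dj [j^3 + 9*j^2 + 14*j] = 3*j^2 + 18*j + 14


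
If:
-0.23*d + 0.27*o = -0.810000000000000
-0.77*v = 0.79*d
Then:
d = -0.974683544303797*v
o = -0.830285982184716*v - 3.0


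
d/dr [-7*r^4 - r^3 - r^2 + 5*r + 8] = -28*r^3 - 3*r^2 - 2*r + 5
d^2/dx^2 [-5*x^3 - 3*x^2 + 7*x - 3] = -30*x - 6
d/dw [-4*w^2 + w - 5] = 1 - 8*w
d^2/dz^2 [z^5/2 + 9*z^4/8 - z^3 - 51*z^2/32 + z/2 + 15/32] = 10*z^3 + 27*z^2/2 - 6*z - 51/16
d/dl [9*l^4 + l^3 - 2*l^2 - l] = 36*l^3 + 3*l^2 - 4*l - 1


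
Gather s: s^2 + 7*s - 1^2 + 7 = s^2 + 7*s + 6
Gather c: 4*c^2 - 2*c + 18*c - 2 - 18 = 4*c^2 + 16*c - 20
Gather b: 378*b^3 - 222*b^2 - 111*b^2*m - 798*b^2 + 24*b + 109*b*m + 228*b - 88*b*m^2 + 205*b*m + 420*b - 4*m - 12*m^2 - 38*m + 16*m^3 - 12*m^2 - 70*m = 378*b^3 + b^2*(-111*m - 1020) + b*(-88*m^2 + 314*m + 672) + 16*m^3 - 24*m^2 - 112*m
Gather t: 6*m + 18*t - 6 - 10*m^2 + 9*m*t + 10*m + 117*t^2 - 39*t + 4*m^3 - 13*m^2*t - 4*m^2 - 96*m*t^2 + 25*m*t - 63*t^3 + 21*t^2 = 4*m^3 - 14*m^2 + 16*m - 63*t^3 + t^2*(138 - 96*m) + t*(-13*m^2 + 34*m - 21) - 6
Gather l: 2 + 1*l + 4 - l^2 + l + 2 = -l^2 + 2*l + 8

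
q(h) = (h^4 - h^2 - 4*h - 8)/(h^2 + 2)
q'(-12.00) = -23.98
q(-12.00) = 141.32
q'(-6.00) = -11.92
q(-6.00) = 33.58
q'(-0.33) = -2.66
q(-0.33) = -3.21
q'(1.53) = 3.46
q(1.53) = -2.53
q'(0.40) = -0.43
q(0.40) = -4.51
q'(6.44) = 12.98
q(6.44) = 37.84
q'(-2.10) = -4.17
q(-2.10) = 2.41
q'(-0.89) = -2.86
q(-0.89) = -1.65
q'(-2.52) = -4.93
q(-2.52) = 4.32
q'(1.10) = 2.32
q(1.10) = -3.78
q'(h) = -2*h*(h^4 - h^2 - 4*h - 8)/(h^2 + 2)^2 + (4*h^3 - 2*h - 4)/(h^2 + 2) = 2*(h^5 + 4*h^3 + 2*h^2 + 6*h - 4)/(h^4 + 4*h^2 + 4)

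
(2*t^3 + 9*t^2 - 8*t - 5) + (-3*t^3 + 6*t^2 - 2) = -t^3 + 15*t^2 - 8*t - 7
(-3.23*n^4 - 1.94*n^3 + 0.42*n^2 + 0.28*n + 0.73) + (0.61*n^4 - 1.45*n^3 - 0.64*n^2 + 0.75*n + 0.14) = -2.62*n^4 - 3.39*n^3 - 0.22*n^2 + 1.03*n + 0.87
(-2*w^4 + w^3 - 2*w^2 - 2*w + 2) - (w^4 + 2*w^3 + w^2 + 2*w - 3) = -3*w^4 - w^3 - 3*w^2 - 4*w + 5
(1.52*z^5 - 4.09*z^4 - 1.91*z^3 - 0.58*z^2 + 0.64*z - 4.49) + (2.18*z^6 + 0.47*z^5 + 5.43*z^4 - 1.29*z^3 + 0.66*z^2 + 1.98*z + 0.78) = 2.18*z^6 + 1.99*z^5 + 1.34*z^4 - 3.2*z^3 + 0.0800000000000001*z^2 + 2.62*z - 3.71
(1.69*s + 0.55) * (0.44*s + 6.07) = 0.7436*s^2 + 10.5003*s + 3.3385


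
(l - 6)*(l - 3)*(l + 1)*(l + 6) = l^4 - 2*l^3 - 39*l^2 + 72*l + 108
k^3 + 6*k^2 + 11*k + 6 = (k + 1)*(k + 2)*(k + 3)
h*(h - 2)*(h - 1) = h^3 - 3*h^2 + 2*h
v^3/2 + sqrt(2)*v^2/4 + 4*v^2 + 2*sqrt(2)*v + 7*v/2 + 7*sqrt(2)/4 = (v/2 + 1/2)*(v + 7)*(v + sqrt(2)/2)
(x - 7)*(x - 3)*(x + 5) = x^3 - 5*x^2 - 29*x + 105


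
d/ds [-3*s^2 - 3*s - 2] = -6*s - 3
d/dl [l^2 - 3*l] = 2*l - 3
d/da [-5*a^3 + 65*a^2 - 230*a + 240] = -15*a^2 + 130*a - 230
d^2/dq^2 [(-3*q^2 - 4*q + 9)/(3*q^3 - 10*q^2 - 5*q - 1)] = 2*(-27*q^6 - 108*q^5 + 711*q^4 - 2533*q^3 + 2313*q^2 + 1551*q + 152)/(27*q^9 - 270*q^8 + 765*q^7 - 127*q^6 - 1095*q^5 - 960*q^4 - 416*q^3 - 105*q^2 - 15*q - 1)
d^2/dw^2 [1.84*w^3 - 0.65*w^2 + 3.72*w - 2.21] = 11.04*w - 1.3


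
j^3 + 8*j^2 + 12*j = j*(j + 2)*(j + 6)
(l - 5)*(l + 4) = l^2 - l - 20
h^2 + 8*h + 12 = (h + 2)*(h + 6)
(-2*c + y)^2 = 4*c^2 - 4*c*y + y^2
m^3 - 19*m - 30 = (m - 5)*(m + 2)*(m + 3)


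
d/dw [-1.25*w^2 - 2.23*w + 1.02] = -2.5*w - 2.23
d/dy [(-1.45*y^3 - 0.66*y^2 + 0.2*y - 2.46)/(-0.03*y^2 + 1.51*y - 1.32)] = (0.0435*y^4 - 4.379*y^3 + 4.7514*y^2 + 1.5948*y + 3.4506)/(0.0009*y^4 - 0.0906*y^3 + 2.3593*y^2 - 3.9864*y + 1.7424)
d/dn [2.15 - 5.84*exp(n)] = -5.84*exp(n)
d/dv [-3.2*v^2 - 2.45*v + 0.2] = -6.4*v - 2.45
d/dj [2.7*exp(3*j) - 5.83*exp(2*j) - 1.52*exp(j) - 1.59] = (8.1*exp(2*j) - 11.66*exp(j) - 1.52)*exp(j)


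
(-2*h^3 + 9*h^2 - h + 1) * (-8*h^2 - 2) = 16*h^5 - 72*h^4 + 12*h^3 - 26*h^2 + 2*h - 2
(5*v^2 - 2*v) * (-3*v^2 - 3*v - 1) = -15*v^4 - 9*v^3 + v^2 + 2*v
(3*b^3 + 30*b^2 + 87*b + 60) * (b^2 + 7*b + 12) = 3*b^5 + 51*b^4 + 333*b^3 + 1029*b^2 + 1464*b + 720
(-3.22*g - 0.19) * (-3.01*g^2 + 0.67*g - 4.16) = 9.6922*g^3 - 1.5855*g^2 + 13.2679*g + 0.7904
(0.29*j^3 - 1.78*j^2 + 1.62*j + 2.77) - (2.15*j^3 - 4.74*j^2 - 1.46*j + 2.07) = -1.86*j^3 + 2.96*j^2 + 3.08*j + 0.7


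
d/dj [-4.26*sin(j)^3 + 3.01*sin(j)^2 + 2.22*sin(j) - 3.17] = (-12.78*sin(j)^2 + 6.02*sin(j) + 2.22)*cos(j)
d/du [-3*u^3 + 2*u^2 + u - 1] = -9*u^2 + 4*u + 1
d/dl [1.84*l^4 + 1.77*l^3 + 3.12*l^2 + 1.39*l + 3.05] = 7.36*l^3 + 5.31*l^2 + 6.24*l + 1.39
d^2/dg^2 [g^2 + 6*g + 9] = 2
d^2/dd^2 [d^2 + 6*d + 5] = 2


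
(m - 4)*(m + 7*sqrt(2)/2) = m^2 - 4*m + 7*sqrt(2)*m/2 - 14*sqrt(2)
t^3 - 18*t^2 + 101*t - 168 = (t - 8)*(t - 7)*(t - 3)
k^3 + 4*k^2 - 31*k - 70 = (k - 5)*(k + 2)*(k + 7)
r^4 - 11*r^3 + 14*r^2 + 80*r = r*(r - 8)*(r - 5)*(r + 2)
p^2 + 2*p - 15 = (p - 3)*(p + 5)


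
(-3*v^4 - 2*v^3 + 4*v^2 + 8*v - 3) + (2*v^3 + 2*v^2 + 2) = -3*v^4 + 6*v^2 + 8*v - 1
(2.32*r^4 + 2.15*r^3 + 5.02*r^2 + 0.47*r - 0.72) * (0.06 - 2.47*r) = -5.7304*r^5 - 5.1713*r^4 - 12.2704*r^3 - 0.8597*r^2 + 1.8066*r - 0.0432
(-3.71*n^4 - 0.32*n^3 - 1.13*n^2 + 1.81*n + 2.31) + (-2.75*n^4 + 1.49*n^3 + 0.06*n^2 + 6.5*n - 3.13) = -6.46*n^4 + 1.17*n^3 - 1.07*n^2 + 8.31*n - 0.82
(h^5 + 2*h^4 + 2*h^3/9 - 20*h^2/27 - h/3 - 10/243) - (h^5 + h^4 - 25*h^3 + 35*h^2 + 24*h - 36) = h^4 + 227*h^3/9 - 965*h^2/27 - 73*h/3 + 8738/243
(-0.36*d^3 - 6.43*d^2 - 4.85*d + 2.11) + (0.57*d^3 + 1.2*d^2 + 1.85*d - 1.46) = 0.21*d^3 - 5.23*d^2 - 3.0*d + 0.65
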